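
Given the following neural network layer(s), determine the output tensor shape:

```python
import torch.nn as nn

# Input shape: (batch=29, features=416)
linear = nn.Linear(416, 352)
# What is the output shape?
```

Input: (29, 416) -> Output: (29, 352)

Answer: (29, 352)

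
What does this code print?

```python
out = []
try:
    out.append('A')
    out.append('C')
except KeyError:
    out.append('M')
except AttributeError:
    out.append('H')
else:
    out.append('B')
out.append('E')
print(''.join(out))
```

Execution trace: 'A' (try body) → 'C' (try body, no exception) → 'B' (else) → 'E' (after the try/except). Output: ACBE

Answer: ACBE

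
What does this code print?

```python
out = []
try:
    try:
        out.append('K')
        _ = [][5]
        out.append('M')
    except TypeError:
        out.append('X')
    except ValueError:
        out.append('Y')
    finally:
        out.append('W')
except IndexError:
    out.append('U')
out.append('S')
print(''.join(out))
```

Execution trace: 'K' (inner try body) → 'W' (inner finally) → 'U' (outer except IndexError) → 'S' (after the try/except). Output: KWUS

Answer: KWUS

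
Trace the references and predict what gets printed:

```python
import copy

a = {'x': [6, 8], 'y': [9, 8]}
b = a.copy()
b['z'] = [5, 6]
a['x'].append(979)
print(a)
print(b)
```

Key concept: shallow copy of dict with mutable values.
Step by step:
`a = {'x': [6, 8], 'y': [9, 8]}` → a = {'x': [6, 8], 'y': [9, 8]}
`b = a.copy()` → b = {'x': [6, 8], 'y': [9, 8]}
`b['z'] = [5, 6]` → b = {'x': [6, 8], 'y': [9, 8], 'z': [5, 6]}
`a['x'].append(979)` → a = {'x': [6, 8, 979], 'y': [9, 8]}; b = {'x': [6, 8, 979], 'y': [9, 8], 'z': [5, 6]}
`print(a)` → prints {'x': [6, 8, 979], 'y': [9, 8]}
`print(b)` → prints {'x': [6, 8, 979], 'y': [9, 8], 'z': [5, 6]}

Answer:
{'x': [6, 8, 979], 'y': [9, 8]}
{'x': [6, 8, 979], 'y': [9, 8], 'z': [5, 6]}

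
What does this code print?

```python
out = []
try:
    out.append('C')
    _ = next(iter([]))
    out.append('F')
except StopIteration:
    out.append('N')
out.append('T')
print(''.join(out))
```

Execution trace: 'C' (try body) → 'N' (except StopIteration) → 'T' (after the try/except). Output: CNT

Answer: CNT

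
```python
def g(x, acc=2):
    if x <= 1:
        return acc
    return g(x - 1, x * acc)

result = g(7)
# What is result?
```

Accumulator trace (n, acc): (7, 2) -> (6, 14) -> (5, 84) -> (4, 420) -> (3, 1680) -> (2, 5040) -> (1, 10080) -> return 10080

Answer: 10080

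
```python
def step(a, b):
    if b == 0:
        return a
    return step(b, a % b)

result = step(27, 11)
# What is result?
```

step(27, 11) -> step(11, 5) -> step(5, 1) -> step(1, 0) -> 1

Answer: 1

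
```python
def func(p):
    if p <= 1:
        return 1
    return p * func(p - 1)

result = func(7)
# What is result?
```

func(7) = 7 * 6 * 5 * 4 * 3 * 2 * 1 = 5040

Answer: 5040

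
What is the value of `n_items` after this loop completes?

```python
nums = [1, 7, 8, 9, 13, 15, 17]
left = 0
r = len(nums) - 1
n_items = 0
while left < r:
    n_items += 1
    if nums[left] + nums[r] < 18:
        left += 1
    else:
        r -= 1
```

Steps to find pair summing to 18
`n_items` takes the values: 0 → 1 → 2 → 3 → 4 → 5 → 6

Answer: 6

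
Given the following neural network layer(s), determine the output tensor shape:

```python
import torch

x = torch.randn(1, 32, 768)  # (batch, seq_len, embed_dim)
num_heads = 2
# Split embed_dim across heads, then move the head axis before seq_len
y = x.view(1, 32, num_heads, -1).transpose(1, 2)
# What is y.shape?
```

Input: (1, 32, 768) -> head_dim = 768 // 2 = 384; after view: (1, 32, 2, 384) -> after transpose(1, 2): (1, 2, 32, 384) -> Output: (1, 2, 32, 384)

Answer: (1, 2, 32, 384)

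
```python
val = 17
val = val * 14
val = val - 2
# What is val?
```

Trace:
`val = 17` → val = 17
`val = val * 14` → val = 238
`val = val - 2` → val = 236
So val = 236

Answer: 236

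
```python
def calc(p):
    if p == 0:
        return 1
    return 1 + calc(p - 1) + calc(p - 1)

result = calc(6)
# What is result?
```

calc(p) = 1 + 2·calc(p-1), calc(0)=1. Closed form: (1+1)·2^6 - 1 = 127.

Answer: 127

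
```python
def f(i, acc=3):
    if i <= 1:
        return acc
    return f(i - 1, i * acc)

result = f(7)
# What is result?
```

Accumulator trace (n, acc): (7, 3) -> (6, 21) -> (5, 126) -> (4, 630) -> (3, 2520) -> (2, 7560) -> (1, 15120) -> return 15120

Answer: 15120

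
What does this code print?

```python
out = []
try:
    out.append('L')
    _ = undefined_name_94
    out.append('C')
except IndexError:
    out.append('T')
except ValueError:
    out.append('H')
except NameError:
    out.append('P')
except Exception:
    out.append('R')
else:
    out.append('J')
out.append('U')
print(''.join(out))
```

Execution trace: 'L' (try body) → 'P' (except NameError) → 'U' (after the try/except). Output: LPU

Answer: LPU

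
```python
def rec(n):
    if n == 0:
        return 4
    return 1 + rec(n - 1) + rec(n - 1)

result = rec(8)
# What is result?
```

rec(n) = 1 + 2·rec(n-1), rec(0)=4. Closed form: (4+1)·2^8 - 1 = 1279.

Answer: 1279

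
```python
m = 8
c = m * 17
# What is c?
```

Trace:
`m = 8` → m = 8
`c = m * 17` → c = 136
So c = 136

Answer: 136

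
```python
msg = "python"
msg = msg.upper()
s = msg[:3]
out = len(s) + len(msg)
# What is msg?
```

Trace:
`msg = "python"` → msg = 'python'
`msg = msg.upper()` → msg = 'PYTHON'
`s = msg[:3]` → s = 'PYT'
`out = len(s) + len(msg)` → out = 9
So msg = 'PYTHON'

Answer: 'PYTHON'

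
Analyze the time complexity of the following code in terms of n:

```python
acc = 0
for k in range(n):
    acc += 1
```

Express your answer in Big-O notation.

Each loop level contributes: n. Multiplying the contributions gives O(n).

Answer: O(n)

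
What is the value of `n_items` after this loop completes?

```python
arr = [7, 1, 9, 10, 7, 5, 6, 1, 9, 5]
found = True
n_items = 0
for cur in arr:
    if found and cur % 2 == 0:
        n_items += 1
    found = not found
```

Count even values at even positions
`n_items` takes the values: 0 → 1

Answer: 1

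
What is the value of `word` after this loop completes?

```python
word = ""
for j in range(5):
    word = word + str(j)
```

Concatenate digits 0 to 4
`word` takes the values: "" → "0" → "01" → "012" → "0123" → "01234"

Answer: "01234"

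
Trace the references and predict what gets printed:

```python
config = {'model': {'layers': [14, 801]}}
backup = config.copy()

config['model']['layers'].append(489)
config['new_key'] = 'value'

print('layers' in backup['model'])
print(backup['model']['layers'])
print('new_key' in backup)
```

Key concept: shallow copy gotcha with nested dict.
Step by step:
`config = {'model': {'layers': [14, 801]}}` → config = {'model': {'layers': [14, 801]}}
`backup = config.copy()` → backup = {'model': {'layers': [14, 801]}}
`config['model']['layers'].append(489)` → config = {'model': {'layers': [14, 801, 489]}}; backup = {'model': {'layers': [14, 801, 489]}}
`config['new_key'] = 'value'` → config = {'model': {'layers': [14, 801, 489]}, 'new_key': 'value'}
`print('layers' in backup['model'])` → prints True
`print(backup['model']['layers'])` → prints [14, 801, 489]
`print('new_key' in backup)` → prints False

Answer:
True
[14, 801, 489]
False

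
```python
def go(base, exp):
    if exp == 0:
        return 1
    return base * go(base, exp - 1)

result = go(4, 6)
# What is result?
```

go(4, 6) = 4 * 4 * 4 * 4 * 4 * 4 = 4096

Answer: 4096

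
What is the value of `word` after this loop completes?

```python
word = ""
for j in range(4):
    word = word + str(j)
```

Concatenate digits 0 to 3
`word` takes the values: "" → "0" → "01" → "012" → "0123"

Answer: "0123"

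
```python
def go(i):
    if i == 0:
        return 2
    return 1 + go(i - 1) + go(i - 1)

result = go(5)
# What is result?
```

go(i) = 1 + 2·go(i-1), go(0)=2. Closed form: (2+1)·2^5 - 1 = 95.

Answer: 95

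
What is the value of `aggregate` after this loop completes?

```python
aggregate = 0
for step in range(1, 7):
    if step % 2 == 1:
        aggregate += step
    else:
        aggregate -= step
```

Add odd, subtract even
`aggregate` takes the values: 0 → 1 → -1 → 2 → -2 → 3 → -3

Answer: -3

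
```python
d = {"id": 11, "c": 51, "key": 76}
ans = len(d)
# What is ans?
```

Trace:
`d = {"id": 11, "c": 51, "key": 76}` → d = {'id': 11, 'c': 51, 'key': 76}
`ans = len(d)` → ans = 3
So ans = 3

Answer: 3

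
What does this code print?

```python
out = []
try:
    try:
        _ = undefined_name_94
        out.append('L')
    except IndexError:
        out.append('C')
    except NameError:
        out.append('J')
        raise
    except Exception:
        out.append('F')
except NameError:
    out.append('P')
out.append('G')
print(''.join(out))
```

Execution trace: 'J' (inner except NameError) → 'P' (outer except NameError) → 'G' (after the try/except). Output: JPG

Answer: JPG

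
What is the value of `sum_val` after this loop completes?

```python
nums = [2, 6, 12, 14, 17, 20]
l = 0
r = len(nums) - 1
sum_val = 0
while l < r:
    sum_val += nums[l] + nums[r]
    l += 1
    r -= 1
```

Sum of pairs from ends
`sum_val` takes the values: 0 → 22 → 45 → 71

Answer: 71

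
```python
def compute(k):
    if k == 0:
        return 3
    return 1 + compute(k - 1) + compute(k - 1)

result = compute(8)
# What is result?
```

compute(k) = 1 + 2·compute(k-1), compute(0)=3. Closed form: (3+1)·2^8 - 1 = 1023.

Answer: 1023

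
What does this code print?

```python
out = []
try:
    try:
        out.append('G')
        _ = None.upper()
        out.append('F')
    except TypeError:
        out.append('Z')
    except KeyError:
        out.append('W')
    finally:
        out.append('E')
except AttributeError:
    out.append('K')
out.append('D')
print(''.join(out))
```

Execution trace: 'G' (try body) → 'E' (finally) → 'K' (outer except AttributeError) → 'D' (after the try/except). Output: GEKD

Answer: GEKD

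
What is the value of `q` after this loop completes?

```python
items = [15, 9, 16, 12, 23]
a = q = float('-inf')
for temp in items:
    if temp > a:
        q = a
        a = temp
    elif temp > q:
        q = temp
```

Second largest (with repeats) in [15, 9, 16, 12, 23]
`q` takes the values: -inf → 9 → 15 → 16

Answer: 16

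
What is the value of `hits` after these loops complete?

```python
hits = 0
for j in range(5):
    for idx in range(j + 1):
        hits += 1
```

Triangle: 1 + 2 + ... + 5
`hits` takes the values: 0 → 1 → 2 → 3 → 4 → 5 → 6 → 7 → 8 → 9 → 10 → 11 → 12 → 13 → 14 → 15

Answer: 15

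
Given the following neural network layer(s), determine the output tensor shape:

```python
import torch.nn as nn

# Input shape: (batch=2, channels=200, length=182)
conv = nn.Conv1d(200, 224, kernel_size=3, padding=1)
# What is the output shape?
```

Input: (2, 200, 182) -> Output: (2, 224, 182)

Answer: (2, 224, 182)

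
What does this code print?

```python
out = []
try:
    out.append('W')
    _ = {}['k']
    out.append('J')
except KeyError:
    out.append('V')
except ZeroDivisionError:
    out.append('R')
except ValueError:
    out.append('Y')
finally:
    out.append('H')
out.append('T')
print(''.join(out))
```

Execution trace: 'W' (try body) → 'V' (except KeyError) → 'H' (finally) → 'T' (after the try/except). Output: WVHT

Answer: WVHT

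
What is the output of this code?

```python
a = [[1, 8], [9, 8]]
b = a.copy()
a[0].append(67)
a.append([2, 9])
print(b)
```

Key concept: shallow copy with nested lists.
Step by step:
`a = [[1, 8], [9, 8]]` → a = [[1, 8], [9, 8]]
`b = a.copy()` → b = [[1, 8], [9, 8]]
`a[0].append(67)` → a = [[1, 8, 67], [9, 8]]; b = [[1, 8, 67], [9, 8]]
`a.append([2, 9])` → a = [[1, 8, 67], [9, 8], [2, 9]]
`print(b)` → prints [[1, 8, 67], [9, 8]]

Answer: [[1, 8, 67], [9, 8]]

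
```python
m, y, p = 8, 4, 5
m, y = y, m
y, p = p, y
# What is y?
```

Trace:
`m, y, p = 8, 4, 5` → m = 8; y = 4; p = 5
`m, y = y, m` → m = 4; y = 8
`y, p = p, y` → y = 5; p = 8
So y = 5

Answer: 5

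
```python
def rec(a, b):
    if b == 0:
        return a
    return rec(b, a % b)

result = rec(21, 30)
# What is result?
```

rec(21, 30) -> rec(30, 21) -> rec(21, 9) -> rec(9, 3) -> rec(3, 0) -> 3

Answer: 3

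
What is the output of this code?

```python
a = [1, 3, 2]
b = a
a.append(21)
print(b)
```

Key concept: basic list aliasing.
Step by step:
`a = [1, 3, 2]` → a = [1, 3, 2]
`b = a` → b = [1, 3, 2] (same object as a)
`a.append(21)` → a = [1, 3, 2, 21] (same object as b); b = [1, 3, 2, 21] (same object as a)
`print(b)` → prints [1, 3, 2, 21]

Answer: [1, 3, 2, 21]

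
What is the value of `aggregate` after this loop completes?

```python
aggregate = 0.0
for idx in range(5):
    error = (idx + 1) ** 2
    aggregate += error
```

Sum of squared losses 1² + 2² + ... + 5²
`aggregate` takes the values: 0.0 → 1.0 → 5.0 → 14.0 → 30.0 → 55.0

Answer: 55.0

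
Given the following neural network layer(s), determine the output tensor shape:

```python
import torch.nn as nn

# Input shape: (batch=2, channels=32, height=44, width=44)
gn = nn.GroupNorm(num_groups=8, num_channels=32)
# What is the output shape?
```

Input: (2, 32, 44, 44) -> Output: (2, 32, 44, 44)

Answer: (2, 32, 44, 44)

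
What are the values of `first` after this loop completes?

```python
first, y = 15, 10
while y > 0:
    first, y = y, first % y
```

GCD of 15 and 10
`first` takes the values: 15 → 10 → 5

Answer: 5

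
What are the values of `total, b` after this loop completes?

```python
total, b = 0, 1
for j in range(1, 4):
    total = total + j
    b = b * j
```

Sum and factorial of 1 to 3
`total, b` takes the values: (0, 1) → (1, 1) → (3, 1) → (3, 2) → (6, 2) → (6, 6)

Answer: 6, 6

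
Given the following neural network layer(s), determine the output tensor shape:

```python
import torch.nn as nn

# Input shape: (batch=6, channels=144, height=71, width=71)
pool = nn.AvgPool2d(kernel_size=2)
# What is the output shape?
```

Input: (6, 144, 71, 71) -> Output: (6, 144, 35, 35)

Answer: (6, 144, 35, 35)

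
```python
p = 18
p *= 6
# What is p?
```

Trace:
`p = 18` → p = 18
`p *= 6` → p = 108
So p = 108

Answer: 108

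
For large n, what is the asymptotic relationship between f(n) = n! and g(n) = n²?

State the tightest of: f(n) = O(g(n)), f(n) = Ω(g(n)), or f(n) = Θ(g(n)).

n! vs n²: f(n) = Ω(g(n)) but not O(g(n)) — n! grows strictly faster than n².

Answer: f(n) = Ω(g(n)) but not O(g(n)) — n! grows strictly faster than n².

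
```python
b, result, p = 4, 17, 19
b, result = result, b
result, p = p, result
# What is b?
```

Trace:
`b, result, p = 4, 17, 19` → b = 4; result = 17; p = 19
`b, result = result, b` → b = 17; result = 4
`result, p = p, result` → result = 19; p = 4
So b = 17

Answer: 17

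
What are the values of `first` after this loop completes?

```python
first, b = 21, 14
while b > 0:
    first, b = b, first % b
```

GCD of 21 and 14
`first` takes the values: 21 → 14 → 7

Answer: 7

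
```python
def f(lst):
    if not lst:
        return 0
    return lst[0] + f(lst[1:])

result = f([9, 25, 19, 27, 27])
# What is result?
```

9 + 25 + 19 + 27 + 27 + 0 = 107

Answer: 107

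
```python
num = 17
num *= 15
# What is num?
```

Trace:
`num = 17` → num = 17
`num *= 15` → num = 255
So num = 255

Answer: 255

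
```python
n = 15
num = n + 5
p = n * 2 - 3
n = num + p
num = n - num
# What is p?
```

Trace:
`n = 15` → n = 15
`num = n + 5` → num = 20
`p = n * 2 - 3` → p = 27
`n = num + p` → n = 47
`num = n - num` → num = 27
So p = 27

Answer: 27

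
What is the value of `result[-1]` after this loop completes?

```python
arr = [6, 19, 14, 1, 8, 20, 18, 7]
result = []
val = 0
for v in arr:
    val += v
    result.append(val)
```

Cumulative sum ends at 93
`result` takes the values: [] → [6] → [6, 25] → [6, 25, 39] → [6, 25, 39, 40] → [6, 25, 39, 40, 48] → [6, 25, 39, 40, 48, 68] → [6, 25, 39, 40, 48, 68, 86] → [6, 25, 39, 40, 48, 68, 86, 93]
So `result[-1]` = 93

Answer: 93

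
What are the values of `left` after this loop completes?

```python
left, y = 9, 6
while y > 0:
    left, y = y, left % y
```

GCD of 9 and 6
`left` takes the values: 9 → 6 → 3

Answer: 3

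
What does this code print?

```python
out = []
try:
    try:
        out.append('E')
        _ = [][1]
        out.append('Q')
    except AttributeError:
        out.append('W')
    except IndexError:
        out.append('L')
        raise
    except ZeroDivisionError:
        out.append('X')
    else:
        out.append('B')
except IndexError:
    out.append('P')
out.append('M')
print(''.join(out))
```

Execution trace: 'E' (inner try body) → 'L' (inner except IndexError) → 'P' (outer except IndexError) → 'M' (after the try/except). Output: ELPM

Answer: ELPM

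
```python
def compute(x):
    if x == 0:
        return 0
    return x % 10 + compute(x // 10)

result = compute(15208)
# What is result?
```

Sum of digits of 15208: 8 + 0 + 2 + 5 + 1 = 16

Answer: 16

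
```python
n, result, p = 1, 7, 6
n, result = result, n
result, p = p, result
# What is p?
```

Trace:
`n, result, p = 1, 7, 6` → n = 1; result = 7; p = 6
`n, result = result, n` → n = 7; result = 1
`result, p = p, result` → result = 6; p = 1
So p = 1

Answer: 1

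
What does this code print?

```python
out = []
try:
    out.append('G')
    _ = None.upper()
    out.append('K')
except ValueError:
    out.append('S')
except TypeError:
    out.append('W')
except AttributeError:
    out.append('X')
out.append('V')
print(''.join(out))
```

Execution trace: 'G' (try body) → 'X' (except AttributeError) → 'V' (after the try/except). Output: GXV

Answer: GXV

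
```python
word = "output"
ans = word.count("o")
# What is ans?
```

Trace:
`word = "output"` → word = 'output'
`ans = word.count("o")` → ans = 1
So ans = 1

Answer: 1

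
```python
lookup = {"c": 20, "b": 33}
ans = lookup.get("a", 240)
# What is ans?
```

Trace:
`lookup = {"c": 20, "b": 33}` → lookup = {'c': 20, 'b': 33}
`ans = lookup.get("a", 240)` → ans = 240
So ans = 240

Answer: 240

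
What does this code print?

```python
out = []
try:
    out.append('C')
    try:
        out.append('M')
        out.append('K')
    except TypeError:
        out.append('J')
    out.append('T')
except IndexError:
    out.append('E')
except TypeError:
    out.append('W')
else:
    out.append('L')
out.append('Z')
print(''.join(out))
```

Execution trace: 'C' (try body) → 'M' (inner try body) → 'K' (inner try body, no exception) → 'T' (try body, no exception) → 'L' (else) → 'Z' (after the try/except). Output: CMKTLZ

Answer: CMKTLZ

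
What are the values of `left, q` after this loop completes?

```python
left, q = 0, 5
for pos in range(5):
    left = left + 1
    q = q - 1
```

left goes 0→5, q goes 5→0
`left, q` takes the values: (0, 5) → (1, 5) → (1, 4) → (2, 4) → (2, 3) → (3, 3) → (3, 2) → (4, 2) → (4, 1) → (5, 1) → (5, 0)

Answer: 5, 0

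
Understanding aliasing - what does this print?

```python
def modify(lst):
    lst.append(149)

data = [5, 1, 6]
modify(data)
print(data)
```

Key concept: function modifies passed list.
Step by step:
`data = [5, 1, 6]` → data = [5, 1, 6]
`modify(data)` → data = [5, 1, 6, 149]
`print(data)` → prints [5, 1, 6, 149]

Answer: [5, 1, 6, 149]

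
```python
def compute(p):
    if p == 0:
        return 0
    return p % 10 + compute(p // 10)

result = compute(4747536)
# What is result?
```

Sum of digits of 4747536: 6 + 3 + 5 + 7 + 4 + 7 + 4 = 36

Answer: 36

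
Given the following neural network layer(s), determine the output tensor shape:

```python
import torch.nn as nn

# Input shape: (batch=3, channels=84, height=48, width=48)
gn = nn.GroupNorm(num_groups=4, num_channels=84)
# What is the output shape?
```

Input: (3, 84, 48, 48) -> Output: (3, 84, 48, 48)

Answer: (3, 84, 48, 48)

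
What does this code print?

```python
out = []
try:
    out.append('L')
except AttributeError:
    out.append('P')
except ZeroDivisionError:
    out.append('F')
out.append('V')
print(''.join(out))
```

Execution trace: 'L' (try body, no exception) → 'V' (after the try/except). Output: LV

Answer: LV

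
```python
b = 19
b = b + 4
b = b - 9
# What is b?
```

Trace:
`b = 19` → b = 19
`b = b + 4` → b = 23
`b = b - 9` → b = 14
So b = 14

Answer: 14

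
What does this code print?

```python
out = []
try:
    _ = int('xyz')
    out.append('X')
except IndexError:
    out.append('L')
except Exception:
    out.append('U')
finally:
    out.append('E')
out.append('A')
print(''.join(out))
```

Execution trace: 'U' (except Exception) → 'E' (finally) → 'A' (after the try/except). Output: UEA

Answer: UEA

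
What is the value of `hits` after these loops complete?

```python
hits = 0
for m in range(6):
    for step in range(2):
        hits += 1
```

6 * 2 = 12
`hits` takes the values: 0 → 1 → 2 → 3 → 4 → 5 → 6 → 7 → 8 → 9 → 10 → 11 → 12

Answer: 12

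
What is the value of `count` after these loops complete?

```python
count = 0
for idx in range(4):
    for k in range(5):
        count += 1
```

4 * 5 = 20
`count` takes the values: 0 → 1 → 2 → 3 → 4 → 5 → 6 → 7 → 8 → 9 → 10 → 11 → 12 → 13 → 14 → 15 → 16 → 17 → 18 → 19 → 20

Answer: 20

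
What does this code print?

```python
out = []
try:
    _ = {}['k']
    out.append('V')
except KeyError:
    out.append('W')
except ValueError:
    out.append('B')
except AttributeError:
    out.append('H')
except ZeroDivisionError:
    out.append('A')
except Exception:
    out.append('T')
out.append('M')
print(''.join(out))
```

Execution trace: 'W' (except KeyError) → 'M' (after the try/except). Output: WM

Answer: WM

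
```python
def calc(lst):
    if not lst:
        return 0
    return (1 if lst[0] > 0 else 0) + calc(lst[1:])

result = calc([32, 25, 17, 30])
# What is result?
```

Count of positive elements in [32, 25, 17, 30] = 4

Answer: 4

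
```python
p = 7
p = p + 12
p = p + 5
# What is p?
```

Trace:
`p = 7` → p = 7
`p = p + 12` → p = 19
`p = p + 5` → p = 24
So p = 24

Answer: 24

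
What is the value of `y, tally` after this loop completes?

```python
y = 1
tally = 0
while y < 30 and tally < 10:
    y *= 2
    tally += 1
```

Double until >= 30 or 10 iterations
`y, tally` takes the values: (1, 0) → (2, 0) → (2, 1) → (4, 1) → (4, 2) → (8, 2) → (8, 3) → (16, 3) → (16, 4) → (32, 4) → (32, 5)

Answer: 32, 5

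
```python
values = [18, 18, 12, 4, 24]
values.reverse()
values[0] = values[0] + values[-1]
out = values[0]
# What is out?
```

Trace:
`values = [18, 18, 12, 4, 24]` → values = [18, 18, 12, 4, 24]
`values.reverse()` → values = [24, 4, 12, 18, 18]
`values[0] = values[0] + values[-1]` → values = [42, 4, 12, 18, 18]
`out = values[0]` → out = 42
So out = 42

Answer: 42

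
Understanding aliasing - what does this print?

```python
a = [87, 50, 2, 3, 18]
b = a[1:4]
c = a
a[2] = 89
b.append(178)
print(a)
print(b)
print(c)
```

Key concept: slice vs alias.
Step by step:
`a = [87, 50, 2, 3, 18]` → a = [87, 50, 2, 3, 18]
`b = a[1:4]` → b = [50, 2, 3]
`c = a` → c = [87, 50, 2, 3, 18] (same object as a)
`a[2] = 89` → a = [87, 50, 89, 3, 18] (same object as c); c = [87, 50, 89, 3, 18] (same object as a)
`b.append(178)` → b = [50, 2, 3, 178]
`print(a)` → prints [87, 50, 89, 3, 18]
`print(b)` → prints [50, 2, 3, 178]
`print(c)` → prints [87, 50, 89, 3, 18]

Answer:
[87, 50, 89, 3, 18]
[50, 2, 3, 178]
[87, 50, 89, 3, 18]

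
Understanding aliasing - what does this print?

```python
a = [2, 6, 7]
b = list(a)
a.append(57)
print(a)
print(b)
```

Key concept: list() constructor creates copy.
Step by step:
`a = [2, 6, 7]` → a = [2, 6, 7]
`b = list(a)` → b = [2, 6, 7]
`a.append(57)` → a = [2, 6, 7, 57]
`print(a)` → prints [2, 6, 7, 57]
`print(b)` → prints [2, 6, 7]

Answer:
[2, 6, 7, 57]
[2, 6, 7]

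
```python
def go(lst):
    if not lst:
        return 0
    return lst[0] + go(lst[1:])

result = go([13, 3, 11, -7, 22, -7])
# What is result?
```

13 + 3 + 11 + (-7) + 22 + (-7) + 0 = 35

Answer: 35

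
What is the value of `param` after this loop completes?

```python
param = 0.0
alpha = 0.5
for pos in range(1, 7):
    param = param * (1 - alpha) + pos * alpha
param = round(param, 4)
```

Moving average with lr=0.5
`param` takes the values: 0.0 → 0.5 → 1.25 → 2.125 → 3.0625 → 4.03125 → 5.015625 → 5.0156

Answer: 5.0156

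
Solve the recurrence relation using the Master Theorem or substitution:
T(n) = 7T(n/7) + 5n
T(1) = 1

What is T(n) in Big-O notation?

By Master Theorem: a=7, b=7, f(n)=5n. Since log_7(7) = 1 and f(n) = Θ(n^1), Case 2 applies. T(n) = O(n log n).

Answer: O(n log n)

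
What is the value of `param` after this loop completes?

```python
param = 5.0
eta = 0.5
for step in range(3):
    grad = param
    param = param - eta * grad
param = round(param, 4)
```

Gradient descent: w = 5.0 * (1 - 0.5)^3
`param` takes the values: 5.0 → 2.5 → 1.25 → 0.625

Answer: 0.625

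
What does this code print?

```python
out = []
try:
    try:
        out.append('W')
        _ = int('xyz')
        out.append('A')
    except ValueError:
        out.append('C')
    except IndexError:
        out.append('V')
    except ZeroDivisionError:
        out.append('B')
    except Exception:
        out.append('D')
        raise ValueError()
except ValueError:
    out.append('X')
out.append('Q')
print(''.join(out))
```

Execution trace: 'W' (inner try body) → 'C' (inner except ValueError) → 'Q' (after the try/except). Output: WCQ

Answer: WCQ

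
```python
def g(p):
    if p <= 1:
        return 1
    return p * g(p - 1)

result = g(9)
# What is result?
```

g(9) = 9 * 8 * 7 * 6 * 5 * 4 * 3 * 2 * 1 = 362880

Answer: 362880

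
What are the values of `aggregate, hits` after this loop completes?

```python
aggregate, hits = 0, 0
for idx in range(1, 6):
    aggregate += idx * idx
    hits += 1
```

Sum of squares and count
`aggregate, hits` takes the values: (0, 0) → (1, 0) → (1, 1) → (5, 1) → (5, 2) → (14, 2) → (14, 3) → (30, 3) → (30, 4) → (55, 4) → (55, 5)

Answer: 55, 5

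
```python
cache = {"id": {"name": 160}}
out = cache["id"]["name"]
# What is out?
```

Trace:
`cache = {"id": {"name": 160}}` → cache = {'id': {'name': 160}}
`out = cache["id"]["name"]` → out = 160
So out = 160

Answer: 160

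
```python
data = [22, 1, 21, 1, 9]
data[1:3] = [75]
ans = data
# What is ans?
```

Trace:
`data = [22, 1, 21, 1, 9]` → data = [22, 1, 21, 1, 9]
`data[1:3] = [75]` → data = [22, 75, 1, 9]
`ans = data` → ans = [22, 75, 1, 9]
So ans = [22, 75, 1, 9]

Answer: [22, 75, 1, 9]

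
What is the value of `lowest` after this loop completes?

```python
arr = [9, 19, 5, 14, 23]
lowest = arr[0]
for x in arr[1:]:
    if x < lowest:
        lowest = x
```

Minimum of [9, 19, 5, 14, 23]
`lowest` takes the values: 9 → 5

Answer: 5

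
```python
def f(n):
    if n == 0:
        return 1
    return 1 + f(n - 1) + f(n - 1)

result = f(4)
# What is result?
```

f(n) = 1 + 2·f(n-1), f(0)=1. Closed form: (1+1)·2^4 - 1 = 31.

Answer: 31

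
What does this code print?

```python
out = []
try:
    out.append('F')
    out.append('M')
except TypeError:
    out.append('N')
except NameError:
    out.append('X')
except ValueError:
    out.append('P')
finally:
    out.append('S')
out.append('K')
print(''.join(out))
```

Execution trace: 'F' (try body) → 'M' (try body, no exception) → 'S' (finally) → 'K' (after the try/except). Output: FMSK

Answer: FMSK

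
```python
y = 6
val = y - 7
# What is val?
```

Trace:
`y = 6` → y = 6
`val = y - 7` → val = -1
So val = -1

Answer: -1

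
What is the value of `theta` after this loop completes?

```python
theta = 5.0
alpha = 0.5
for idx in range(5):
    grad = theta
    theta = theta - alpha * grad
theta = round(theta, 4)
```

Gradient descent: w = 5.0 * (1 - 0.5)^5
`theta` takes the values: 5.0 → 2.5 → 1.25 → 0.625 → 0.3125 → 0.15625 → 0.1562

Answer: 0.1562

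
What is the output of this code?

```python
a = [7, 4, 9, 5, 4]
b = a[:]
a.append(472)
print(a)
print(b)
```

Key concept: slice [:] creates copy.
Step by step:
`a = [7, 4, 9, 5, 4]` → a = [7, 4, 9, 5, 4]
`b = a[:]` → b = [7, 4, 9, 5, 4]
`a.append(472)` → a = [7, 4, 9, 5, 4, 472]
`print(a)` → prints [7, 4, 9, 5, 4, 472]
`print(b)` → prints [7, 4, 9, 5, 4]

Answer:
[7, 4, 9, 5, 4, 472]
[7, 4, 9, 5, 4]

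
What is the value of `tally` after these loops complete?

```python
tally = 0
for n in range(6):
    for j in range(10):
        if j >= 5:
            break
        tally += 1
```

Inner breaks at 5, outer runs 6 times
`tally` takes the values: 0 → 1 → 2 → 3 → 4 → 5 → 6 → 7 → 8 → 9 → 10 → 11 → 12 → 13 → 14 → 15 → 16 → 17 → 18 → 19 → 20 → 21 → 22 → 23 → 24 → 25 → 26 → 27 → 28 → 29 → 30

Answer: 30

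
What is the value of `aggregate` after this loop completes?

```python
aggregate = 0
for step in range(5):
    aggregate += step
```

Sum of 0 to 4 = 10
`aggregate` takes the values: 0 → 1 → 3 → 6 → 10

Answer: 10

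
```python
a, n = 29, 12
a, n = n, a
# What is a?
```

Trace:
`a, n = 29, 12` → a = 29; n = 12
`a, n = n, a` → a = 12; n = 29
So a = 12

Answer: 12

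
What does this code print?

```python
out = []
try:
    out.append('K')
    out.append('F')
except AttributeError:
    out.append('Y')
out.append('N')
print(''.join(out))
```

Execution trace: 'K' (try body) → 'F' (try body, no exception) → 'N' (after the try/except). Output: KFN

Answer: KFN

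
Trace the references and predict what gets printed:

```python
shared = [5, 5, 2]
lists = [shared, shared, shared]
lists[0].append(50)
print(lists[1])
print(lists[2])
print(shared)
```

Key concept: list of same reference.
Step by step:
`shared = [5, 5, 2]` → shared = [5, 5, 2]
`lists = [shared, shared, shared]` → lists = [[5, 5, 2], [5, 5, 2], [5, 5, 2]]
`lists[0].append(50)` → shared = [5, 5, 2, 50]; lists = [[5, 5, 2, 50], [5, 5, 2, 50], [5, 5, 2, 50]]
`print(lists[1])` → prints [5, 5, 2, 50]
`print(lists[2])` → prints [5, 5, 2, 50]
`print(shared)` → prints [5, 5, 2, 50]

Answer:
[5, 5, 2, 50]
[5, 5, 2, 50]
[5, 5, 2, 50]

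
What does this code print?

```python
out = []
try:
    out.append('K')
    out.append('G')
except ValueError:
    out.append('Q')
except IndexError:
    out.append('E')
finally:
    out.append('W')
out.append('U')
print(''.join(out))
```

Execution trace: 'K' (try body) → 'G' (try body, no exception) → 'W' (finally) → 'U' (after the try/except). Output: KGWU

Answer: KGWU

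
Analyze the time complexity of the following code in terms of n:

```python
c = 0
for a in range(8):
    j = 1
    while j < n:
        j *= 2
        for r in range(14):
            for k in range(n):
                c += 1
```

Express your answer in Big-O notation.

Each loop level contributes: 1 × log n × 1 × n. Multiplying the contributions gives O(n log n).

Answer: O(n log n)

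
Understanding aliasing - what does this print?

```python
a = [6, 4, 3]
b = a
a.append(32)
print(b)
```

Key concept: basic list aliasing.
Step by step:
`a = [6, 4, 3]` → a = [6, 4, 3]
`b = a` → b = [6, 4, 3] (same object as a)
`a.append(32)` → a = [6, 4, 3, 32] (same object as b); b = [6, 4, 3, 32] (same object as a)
`print(b)` → prints [6, 4, 3, 32]

Answer: [6, 4, 3, 32]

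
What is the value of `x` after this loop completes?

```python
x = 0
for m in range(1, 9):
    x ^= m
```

XOR of 1 to 8
`x` takes the values: 0 → 1 → 3 → 0 → 4 → 1 → 7 → 0 → 8

Answer: 8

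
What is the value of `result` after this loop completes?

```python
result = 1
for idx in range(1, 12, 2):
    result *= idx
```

Product of 1, 3, 5, ... up to 11
`result` takes the values: 1 → 3 → 15 → 105 → 945 → 10395

Answer: 10395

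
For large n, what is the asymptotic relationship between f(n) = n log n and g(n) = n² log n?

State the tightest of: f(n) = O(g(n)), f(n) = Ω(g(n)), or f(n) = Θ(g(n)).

n log n vs n² log n: f(n) = O(g(n)) but not Ω(g(n)) — n² log n grows strictly faster than n log n.

Answer: f(n) = O(g(n)) but not Ω(g(n)) — n² log n grows strictly faster than n log n.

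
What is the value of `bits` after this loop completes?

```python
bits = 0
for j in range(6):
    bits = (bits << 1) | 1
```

Build 6 consecutive 1-bits: 0b111111
`bits` takes the values: 0 → 1 → 3 → 7 → 15 → 31 → 63

Answer: 63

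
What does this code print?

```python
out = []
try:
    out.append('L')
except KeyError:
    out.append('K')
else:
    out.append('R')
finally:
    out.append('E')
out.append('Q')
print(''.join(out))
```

Execution trace: 'L' (try body, no exception) → 'R' (else) → 'E' (finally) → 'Q' (after the try/except). Output: LREQ

Answer: LREQ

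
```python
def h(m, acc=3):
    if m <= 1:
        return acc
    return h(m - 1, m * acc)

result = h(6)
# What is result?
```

Accumulator trace (n, acc): (6, 3) -> (5, 18) -> (4, 90) -> (3, 360) -> (2, 1080) -> (1, 2160) -> return 2160

Answer: 2160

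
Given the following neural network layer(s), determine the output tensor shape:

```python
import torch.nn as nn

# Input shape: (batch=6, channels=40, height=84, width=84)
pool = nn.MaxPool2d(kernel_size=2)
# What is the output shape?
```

Input: (6, 40, 84, 84) -> Output: (6, 40, 42, 42)

Answer: (6, 40, 42, 42)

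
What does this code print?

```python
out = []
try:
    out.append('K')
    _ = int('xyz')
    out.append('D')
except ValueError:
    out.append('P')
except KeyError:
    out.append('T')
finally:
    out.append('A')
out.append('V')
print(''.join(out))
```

Execution trace: 'K' (try body) → 'P' (except ValueError) → 'A' (finally) → 'V' (after the try/except). Output: KPAV

Answer: KPAV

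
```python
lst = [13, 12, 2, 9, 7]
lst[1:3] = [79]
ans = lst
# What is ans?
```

Trace:
`lst = [13, 12, 2, 9, 7]` → lst = [13, 12, 2, 9, 7]
`lst[1:3] = [79]` → lst = [13, 79, 9, 7]
`ans = lst` → ans = [13, 79, 9, 7]
So ans = [13, 79, 9, 7]

Answer: [13, 79, 9, 7]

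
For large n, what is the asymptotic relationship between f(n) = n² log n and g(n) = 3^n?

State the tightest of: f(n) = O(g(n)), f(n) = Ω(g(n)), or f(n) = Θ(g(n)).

n² log n vs 3^n: f(n) = O(g(n)) but not Ω(g(n)) — 3^n grows strictly faster than n² log n.

Answer: f(n) = O(g(n)) but not Ω(g(n)) — 3^n grows strictly faster than n² log n.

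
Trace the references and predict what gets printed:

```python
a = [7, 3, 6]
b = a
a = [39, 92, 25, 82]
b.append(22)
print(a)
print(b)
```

Key concept: rebinding vs mutation: a is rebound to a new list, b still points at the original.
Step by step:
`a = [7, 3, 6]` → a = [7, 3, 6]
`b = a` → b = [7, 3, 6] (same object as a)
`a = [39, 92, 25, 82]` → a = [39, 92, 25, 82]
`b.append(22)` → b = [7, 3, 6, 22]
`print(a)` → prints [39, 92, 25, 82]
`print(b)` → prints [7, 3, 6, 22]

Answer:
[39, 92, 25, 82]
[7, 3, 6, 22]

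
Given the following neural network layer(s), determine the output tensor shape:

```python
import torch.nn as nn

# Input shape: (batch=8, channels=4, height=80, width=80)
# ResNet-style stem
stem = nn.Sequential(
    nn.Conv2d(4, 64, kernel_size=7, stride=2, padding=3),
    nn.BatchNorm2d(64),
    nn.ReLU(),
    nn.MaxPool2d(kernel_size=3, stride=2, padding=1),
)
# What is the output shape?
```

Input: (8, 4, 80, 80) -> after Conv2d 7x7 stride=2: (8, 64, 40, 40) -> Output: (8, 64, 20, 20)

Answer: (8, 64, 20, 20)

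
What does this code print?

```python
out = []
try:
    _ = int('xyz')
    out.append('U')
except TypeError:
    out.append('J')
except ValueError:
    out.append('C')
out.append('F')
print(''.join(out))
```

Execution trace: 'C' (except ValueError) → 'F' (after the try/except). Output: CF

Answer: CF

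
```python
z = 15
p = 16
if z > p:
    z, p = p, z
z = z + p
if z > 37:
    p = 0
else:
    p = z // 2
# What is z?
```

Trace:
`z = 15` → z = 15
`p = 16` → p = 16
`if z > p: ...` → z > p is False → no variable changes
`z = z + p` → z = 31
`if z > 37: ...` → z > 37 is False, take else branch → p = 15
So z = 31

Answer: 31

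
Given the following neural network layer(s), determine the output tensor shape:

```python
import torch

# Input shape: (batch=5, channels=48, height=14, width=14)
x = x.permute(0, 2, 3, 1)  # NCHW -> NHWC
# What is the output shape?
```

Input: (5, 48, 14, 14) -> Output: (5, 14, 14, 48)

Answer: (5, 14, 14, 48)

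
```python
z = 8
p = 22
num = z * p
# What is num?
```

Trace:
`z = 8` → z = 8
`p = 22` → p = 22
`num = z * p` → num = 176
So num = 176

Answer: 176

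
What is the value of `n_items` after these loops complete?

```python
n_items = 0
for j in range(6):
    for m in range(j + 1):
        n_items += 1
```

Triangle: 1 + 2 + ... + 6
`n_items` takes the values: 0 → 1 → 2 → 3 → 4 → 5 → 6 → 7 → 8 → 9 → 10 → 11 → 12 → 13 → 14 → 15 → 16 → 17 → 18 → 19 → 20 → 21

Answer: 21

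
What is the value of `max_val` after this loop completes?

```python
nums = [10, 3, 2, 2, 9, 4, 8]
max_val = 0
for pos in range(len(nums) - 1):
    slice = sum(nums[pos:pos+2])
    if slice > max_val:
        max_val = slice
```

Max sum of 2-element window in [10, 3, 2, 2, 9, 4, 8]
`max_val` takes the values: 0 → 13

Answer: 13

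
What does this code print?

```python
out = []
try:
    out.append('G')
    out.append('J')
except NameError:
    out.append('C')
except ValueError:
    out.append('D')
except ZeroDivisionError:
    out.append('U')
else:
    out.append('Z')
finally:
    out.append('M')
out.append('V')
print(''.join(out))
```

Execution trace: 'G' (try body) → 'J' (try body, no exception) → 'Z' (else) → 'M' (finally) → 'V' (after the try/except). Output: GJZMV

Answer: GJZMV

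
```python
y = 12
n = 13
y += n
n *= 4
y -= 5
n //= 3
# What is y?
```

Trace:
`y = 12` → y = 12
`n = 13` → n = 13
`y += n` → y = 25
`n *= 4` → n = 52
`y -= 5` → y = 20
`n //= 3` → n = 17
So y = 20

Answer: 20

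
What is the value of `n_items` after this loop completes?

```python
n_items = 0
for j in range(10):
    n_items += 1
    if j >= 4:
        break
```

Loop breaks when j reaches 4, n_items is 5
`n_items` takes the values: 0 → 1 → 2 → 3 → 4 → 5

Answer: 5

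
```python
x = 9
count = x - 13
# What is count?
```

Trace:
`x = 9` → x = 9
`count = x - 13` → count = -4
So count = -4

Answer: -4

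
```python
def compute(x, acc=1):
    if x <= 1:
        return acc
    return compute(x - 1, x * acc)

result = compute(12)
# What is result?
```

Accumulator trace (n, acc): (12, 1) -> (11, 12) -> (10, 132) -> (9, 1320) -> (8, 11880) -> (7, 95040) -> (6, 665280) -> (5, 3991680) -> (4, 19958400) -> (3, 79833600) -> (2, 239500800) -> (1, 479001600) -> return 479001600

Answer: 479001600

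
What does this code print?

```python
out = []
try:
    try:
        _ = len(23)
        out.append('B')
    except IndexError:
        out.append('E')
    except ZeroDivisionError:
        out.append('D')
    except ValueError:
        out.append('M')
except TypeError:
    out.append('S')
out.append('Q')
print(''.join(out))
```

Execution trace: 'S' (outer except TypeError) → 'Q' (after the try/except). Output: SQ

Answer: SQ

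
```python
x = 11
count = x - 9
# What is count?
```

Trace:
`x = 11` → x = 11
`count = x - 9` → count = 2
So count = 2

Answer: 2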